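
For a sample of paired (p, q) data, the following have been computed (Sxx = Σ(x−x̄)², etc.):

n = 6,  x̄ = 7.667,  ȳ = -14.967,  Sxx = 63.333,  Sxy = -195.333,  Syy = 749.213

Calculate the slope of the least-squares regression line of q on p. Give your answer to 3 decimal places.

b = Sxy/Sxx = -195.333/63.333 = -3.084221

-3.084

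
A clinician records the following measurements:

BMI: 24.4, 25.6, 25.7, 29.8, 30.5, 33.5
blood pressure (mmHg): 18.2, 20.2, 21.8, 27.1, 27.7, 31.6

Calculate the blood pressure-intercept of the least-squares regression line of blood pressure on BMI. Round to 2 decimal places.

-16.15

n = 6, Σx = 169.5, Σy = 146.6, Σxy = 4232.49, Σx² = 4851.75
Sxx = Σx² − (Σx)²/n = 4851.75 − 4788.375 = 63.375
Sxy = Σxy − (Σx)(Σy)/n = 4232.49 − 4141.45 = 91.04
b = Sxy/Sxx = 91.04/63.375 = 1.436529
a = ȳ − b·x̄ = 24.433333 − 1.436529·28.25 = -16.148600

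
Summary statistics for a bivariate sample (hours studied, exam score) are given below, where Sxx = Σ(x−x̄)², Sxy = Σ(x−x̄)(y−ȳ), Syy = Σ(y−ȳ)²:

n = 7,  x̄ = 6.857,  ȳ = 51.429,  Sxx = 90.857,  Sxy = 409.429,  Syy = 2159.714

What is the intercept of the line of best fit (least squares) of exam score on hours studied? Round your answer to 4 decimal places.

20.5293

b = Sxy/Sxx = 409.429/90.857 = 4.506301
a = ȳ − b·x̄ = 51.429 − 4.506301·6.857 = 20.529293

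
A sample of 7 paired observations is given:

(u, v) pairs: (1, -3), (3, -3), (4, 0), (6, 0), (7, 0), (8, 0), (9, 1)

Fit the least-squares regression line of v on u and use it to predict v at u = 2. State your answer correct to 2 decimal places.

n = 7, Σx = 38, Σy = -5, Σxy = -3, Σx² = 256
Sxx = Σx² − (Σx)²/n = 256 − 206.285714 = 49.714286
Sxy = Σxy − (Σx)(Σy)/n = -3 − (-27.142857) = 24.142857
b = Sxy/Sxx = 24.142857/49.714286 = 0.485632
a = ȳ − b·x̄ = -0.714286 − 0.485632·5.428571 = -3.350575
ŷ(2) = a + b·2 = -3.350575 + 0.485632·2 = -2.379310

-2.38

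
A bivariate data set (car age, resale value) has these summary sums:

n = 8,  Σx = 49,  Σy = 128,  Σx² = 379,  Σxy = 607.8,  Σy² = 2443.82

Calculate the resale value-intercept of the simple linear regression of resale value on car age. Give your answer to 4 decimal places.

Sxx = Σx² − (Σx)²/n = 379 − 300.125 = 78.875
Sxy = Σxy − (Σx)(Σy)/n = 607.8 − 784 = -176.2
b = Sxy/Sxx = -176.2/78.875 = -2.233914
a = ȳ − b·x̄ = 16 − (-2.233914)·6.125 = 29.682726

29.6827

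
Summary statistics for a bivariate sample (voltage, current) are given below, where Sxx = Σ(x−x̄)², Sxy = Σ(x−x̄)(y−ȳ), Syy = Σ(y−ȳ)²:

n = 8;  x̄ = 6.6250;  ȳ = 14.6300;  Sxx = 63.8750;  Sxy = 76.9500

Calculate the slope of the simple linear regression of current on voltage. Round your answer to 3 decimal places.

1.205

b = Sxy/Sxx = 76.95/63.875 = 1.204697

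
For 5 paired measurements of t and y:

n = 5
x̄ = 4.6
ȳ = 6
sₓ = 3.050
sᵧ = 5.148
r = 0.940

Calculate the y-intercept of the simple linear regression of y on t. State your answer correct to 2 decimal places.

-1.30

b = r · sᵧ/sₓ = 0.94 · 5.148/3.05 = 1.586597
a = ȳ − b·x̄ = 6 − 1.586597·4.6 = -1.298345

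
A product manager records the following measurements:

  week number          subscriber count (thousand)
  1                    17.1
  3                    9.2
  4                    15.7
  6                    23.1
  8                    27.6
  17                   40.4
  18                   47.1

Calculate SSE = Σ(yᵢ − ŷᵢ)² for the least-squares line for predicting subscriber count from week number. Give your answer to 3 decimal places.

n = 7, Σx = 57, Σy = 180.2, Σxy = 2001.5, Σx² = 739, Σy² = 5769.48
Sxx = Σx² − (Σx)²/n = 739 − 464.142857 = 274.857143
Sxy = Σxy − (Σx)(Σy)/n = 2001.5 − 1467.342857 = 534.157143
Syy = Σy² − (Σy)²/n = 5769.48 − 4638.862857 = 1130.617143
b = Sxy/Sxx = 534.157143/274.857143 = 1.943399
SSE = Syy − b·Sxy = 1130.617143 − 1.943399·534.157143 = 92.536596

92.537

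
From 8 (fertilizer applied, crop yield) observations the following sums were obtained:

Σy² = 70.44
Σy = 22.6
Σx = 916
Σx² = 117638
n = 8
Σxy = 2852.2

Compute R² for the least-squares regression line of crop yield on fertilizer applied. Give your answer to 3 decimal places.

0.832

Sxx = Σx² − (Σx)²/n = 117638 − 104882 = 12756
Sxy = Σxy − (Σx)(Σy)/n = 2852.2 − 2587.7 = 264.5
Syy = Σy² − (Σy)²/n = 70.44 − 63.845 = 6.595
R² = Sxy²/(Sxx·Syy) = (264.5)²/(12756·6.595) = 0.831614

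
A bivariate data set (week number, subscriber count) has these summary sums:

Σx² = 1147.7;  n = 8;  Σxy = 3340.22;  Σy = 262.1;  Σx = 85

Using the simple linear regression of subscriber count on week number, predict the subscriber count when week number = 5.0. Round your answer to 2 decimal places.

19.99

Sxx = Σx² − (Σx)²/n = 1147.7 − 903.125 = 244.575
Sxy = Σxy − (Σx)(Σy)/n = 3340.22 − 2784.8125 = 555.4075
b = Sxy/Sxx = 555.4075/244.575 = 2.270909
a = ȳ − b·x̄ = 32.7625 − 2.270909·10.625 = 8.634095
ŷ(5.0) = a + b·5.0 = 8.634095 + 2.270909·5 = 19.988638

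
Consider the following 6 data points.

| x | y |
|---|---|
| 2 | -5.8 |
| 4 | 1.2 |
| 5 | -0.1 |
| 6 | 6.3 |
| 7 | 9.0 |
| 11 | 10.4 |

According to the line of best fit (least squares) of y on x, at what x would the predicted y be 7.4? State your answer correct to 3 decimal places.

n = 6, Σx = 35, Σy = 21, Σxy = 207.9, Σx² = 251
Sxx = Σx² − (Σx)²/n = 251 − 204.166667 = 46.833333
Sxy = Σxy − (Σx)(Σy)/n = 207.9 − 122.5 = 85.4
b = Sxy/Sxx = 85.4/46.833333 = 1.823488
a = ȳ − b·x̄ = 3.5 − 1.823488·5.833333 = -7.137011
Set a + b·x = 7.4: x = (7.4 − (-7.137011)) / 1.823488 = 7.972092

7.972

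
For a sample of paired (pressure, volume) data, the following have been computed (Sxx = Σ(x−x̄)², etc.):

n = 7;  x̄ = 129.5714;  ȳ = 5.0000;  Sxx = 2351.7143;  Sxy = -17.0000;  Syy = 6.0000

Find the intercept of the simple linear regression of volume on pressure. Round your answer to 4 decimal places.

5.9366

b = Sxy/Sxx = -17/2351.7143 = -0.007229
a = ȳ − b·x̄ = 5 − (-0.007229)·129.5714 = 5.936642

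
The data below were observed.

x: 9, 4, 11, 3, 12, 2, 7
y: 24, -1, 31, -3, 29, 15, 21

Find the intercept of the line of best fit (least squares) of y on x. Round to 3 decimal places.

-3.205

n = 7, Σx = 48, Σy = 116, Σxy = 1069, Σx² = 424
Sxx = Σx² − (Σx)²/n = 424 − 329.142857 = 94.857143
Sxy = Σxy − (Σx)(Σy)/n = 1069 − 795.428571 = 273.571429
b = Sxy/Sxx = 273.571429/94.857143 = 2.884036
a = ȳ − b·x̄ = 16.571429 − 2.884036·6.857143 = -3.204819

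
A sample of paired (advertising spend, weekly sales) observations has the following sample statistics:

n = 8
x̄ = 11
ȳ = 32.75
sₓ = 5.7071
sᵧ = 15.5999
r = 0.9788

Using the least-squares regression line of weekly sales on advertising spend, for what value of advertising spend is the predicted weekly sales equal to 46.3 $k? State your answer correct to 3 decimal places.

b = r · sᵧ/sₓ = 0.9788 · 15.5999/5.7071 = 2.675471
a = ȳ − b·x̄ = 32.75 − 2.675471·11 = 3.319816
Set a + b·x = 46.3: x = (46.3 − 3.319816) / 2.675471 = 16.064528

16.065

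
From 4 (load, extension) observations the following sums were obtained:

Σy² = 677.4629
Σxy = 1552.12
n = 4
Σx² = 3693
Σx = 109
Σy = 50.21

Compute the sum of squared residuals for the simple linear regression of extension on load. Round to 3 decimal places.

Sxx = Σx² − (Σx)²/n = 3693 − 2970.25 = 722.75
Sxy = Σxy − (Σx)(Σy)/n = 1552.12 − 1368.2225 = 183.8975
Syy = Σy² − (Σy)²/n = 677.4629 − 630.261025 = 47.201875
b = Sxy/Sxx = 183.8975/722.75 = 0.254441
SSE = Syy − b·Sxy = 47.201875 − 0.254441·183.8975 = 0.410743

0.411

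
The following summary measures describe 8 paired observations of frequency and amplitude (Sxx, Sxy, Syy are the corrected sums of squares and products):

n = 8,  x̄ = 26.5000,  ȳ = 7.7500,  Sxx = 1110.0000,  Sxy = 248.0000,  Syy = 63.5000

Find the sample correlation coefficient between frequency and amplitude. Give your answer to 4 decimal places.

r = Sxy/√(Sxx·Syy) = 248/√(70485) = 248/265.490113 = 0.934121

0.9341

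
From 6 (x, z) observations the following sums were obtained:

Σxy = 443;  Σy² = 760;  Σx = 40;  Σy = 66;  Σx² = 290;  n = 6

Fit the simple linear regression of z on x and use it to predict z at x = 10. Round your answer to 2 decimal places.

Sxx = Σx² − (Σx)²/n = 290 − 266.666667 = 23.333333
Sxy = Σxy − (Σx)(Σy)/n = 443 − 440 = 3
b = Sxy/Sxx = 3/23.333333 = 0.128571
a = ȳ − b·x̄ = 11 − 0.128571·6.666667 = 10.142857
ŷ(10) = a + b·10 = 10.142857 + 0.128571·10 = 11.428571

11.43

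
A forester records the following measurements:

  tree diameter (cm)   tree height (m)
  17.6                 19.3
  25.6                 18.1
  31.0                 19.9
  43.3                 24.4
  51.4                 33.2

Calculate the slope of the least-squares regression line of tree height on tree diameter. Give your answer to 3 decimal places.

0.409

n = 5, Σx = 168.9, Σy = 114.9, Σxy = 4182.94, Σx² = 6442.97
Sxx = Σx² − (Σx)²/n = 6442.97 − 5705.442 = 737.528
Sxy = Σxy − (Σx)(Σy)/n = 4182.94 − 3881.322 = 301.618
b = Sxy/Sxx = 301.618/737.528 = 0.408958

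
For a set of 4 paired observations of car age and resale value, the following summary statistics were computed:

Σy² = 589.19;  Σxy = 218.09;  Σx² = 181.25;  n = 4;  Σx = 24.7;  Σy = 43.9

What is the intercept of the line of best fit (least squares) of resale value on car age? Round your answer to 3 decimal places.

Sxx = Σx² − (Σx)²/n = 181.25 − 152.5225 = 28.7275
Sxy = Σxy − (Σx)(Σy)/n = 218.09 − 271.0825 = -52.9925
b = Sxy/Sxx = -52.9925/28.7275 = -1.844661
a = ȳ − b·x̄ = 10.975 − (-1.844661)·6.175 = 22.365782

22.366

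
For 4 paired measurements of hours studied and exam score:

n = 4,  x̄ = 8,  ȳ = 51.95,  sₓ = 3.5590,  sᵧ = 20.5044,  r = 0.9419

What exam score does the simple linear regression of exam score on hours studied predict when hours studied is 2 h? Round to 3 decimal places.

19.391

b = r · sᵧ/sₓ = 0.9419 · 20.5044/3.559 = 5.426551
a = ȳ − b·x̄ = 51.95 − 5.426551·8 = 8.537593
ŷ(2) = a + b·2 = 8.537593 + 5.426551·2 = 19.390695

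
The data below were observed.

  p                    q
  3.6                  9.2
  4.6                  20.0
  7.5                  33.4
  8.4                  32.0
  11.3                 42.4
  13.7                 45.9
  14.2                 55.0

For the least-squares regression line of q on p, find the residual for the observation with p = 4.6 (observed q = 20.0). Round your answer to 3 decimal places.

2.099

n = 7, Σx = 63.3, Σy = 237.9, Σxy = 2533.37, Σx² = 677.95
Sxx = Σx² − (Σx)²/n = 677.95 − 572.412857 = 105.537143
Sxy = Σxy − (Σx)(Σy)/n = 2533.37 − 2151.295714 = 382.074286
b = Sxy/Sxx = 382.074286/105.537143 = 3.620283
a = ȳ − b·x̄ = 33.985714 − 3.620283·9.042857 = 1.248016
ŷ(4.6) = 1.248016 + 3.620283·4.6 = 17.901316
residual = y − ŷ = 20.0 − 17.901316 = 2.098684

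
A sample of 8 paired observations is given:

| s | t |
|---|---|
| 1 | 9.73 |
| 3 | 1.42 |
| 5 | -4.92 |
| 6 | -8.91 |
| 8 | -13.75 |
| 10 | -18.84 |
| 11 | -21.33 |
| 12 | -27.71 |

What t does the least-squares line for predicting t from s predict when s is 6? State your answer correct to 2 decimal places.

n = 8, Σx = 56, Σy = -84.31, Σxy = -929.62, Σx² = 500
Sxx = Σx² − (Σx)²/n = 500 − 392 = 108
Sxy = Σxy − (Σx)(Σy)/n = -929.62 − (-590.17) = -339.45
b = Sxy/Sxx = -339.45/108 = -3.143056
a = ȳ − b·x̄ = -10.53875 − (-3.143056)·7 = 11.462639
ŷ(6) = a + b·6 = 11.462639 + (-3.143056)·6 = -7.395694

-7.40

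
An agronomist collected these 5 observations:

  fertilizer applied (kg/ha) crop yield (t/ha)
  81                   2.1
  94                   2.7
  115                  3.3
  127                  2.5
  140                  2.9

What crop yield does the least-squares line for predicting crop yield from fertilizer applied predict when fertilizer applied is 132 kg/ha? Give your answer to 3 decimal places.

n = 5, Σx = 557, Σy = 13.5, Σxy = 1526.9, Σx² = 64351
Sxx = Σx² − (Σx)²/n = 64351 − 62049.8 = 2301.2
Sxy = Σxy − (Σx)(Σy)/n = 1526.9 − 1503.9 = 23
b = Sxy/Sxx = 23/2301.2 = 0.009995
a = ȳ − b·x̄ = 2.7 − 0.009995·111.4 = 1.586581
ŷ(132) = a + b·132 = 1.586581 + 0.009995·132 = 2.905893

2.906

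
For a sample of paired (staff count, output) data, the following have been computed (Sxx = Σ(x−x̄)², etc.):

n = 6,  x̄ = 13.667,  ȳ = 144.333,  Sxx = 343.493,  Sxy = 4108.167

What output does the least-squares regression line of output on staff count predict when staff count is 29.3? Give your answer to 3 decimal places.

b = Sxy/Sxx = 4108.167/343.493 = 11.959973
a = ȳ − b·x̄ = 144.333 − 11.959973·13.667 = -19.123951
ŷ(29.3) = a + b·29.3 = -19.123951 + 11.959973·29.3 = 331.303258

331.303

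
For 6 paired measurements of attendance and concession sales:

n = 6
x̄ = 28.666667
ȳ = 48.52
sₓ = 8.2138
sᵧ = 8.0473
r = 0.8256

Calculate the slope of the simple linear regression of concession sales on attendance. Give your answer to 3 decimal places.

b = r · sᵧ/sₓ = 0.8256 · 8.0473/8.2138 = 0.808864

0.809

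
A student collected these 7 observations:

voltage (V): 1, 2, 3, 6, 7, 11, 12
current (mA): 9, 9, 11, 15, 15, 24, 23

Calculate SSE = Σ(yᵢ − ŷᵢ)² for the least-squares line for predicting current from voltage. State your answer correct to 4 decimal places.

n = 7, Σx = 42, Σy = 106, Σxy = 795, Σx² = 364, Σy² = 1838
Sxx = Σx² − (Σx)²/n = 364 − 252 = 112
Sxy = Σxy − (Σx)(Σy)/n = 795 − 636 = 159
Syy = Σy² − (Σy)²/n = 1838 − 1605.142857 = 232.857143
b = Sxy/Sxx = 159/112 = 1.419643
SSE = Syy − b·Sxy = 232.857143 − 1.419643·159 = 7.133929

7.1339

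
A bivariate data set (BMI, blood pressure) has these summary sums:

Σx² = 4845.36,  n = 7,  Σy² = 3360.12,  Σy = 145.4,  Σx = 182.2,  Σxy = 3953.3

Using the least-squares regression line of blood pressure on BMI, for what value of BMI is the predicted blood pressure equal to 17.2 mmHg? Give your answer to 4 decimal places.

Sxx = Σx² − (Σx)²/n = 4845.36 − 4742.405714 = 102.954286
Sxy = Σxy − (Σx)(Σy)/n = 3953.3 − 3784.554286 = 168.745714
b = Sxy/Sxx = 168.745714/102.954286 = 1.639035
a = ȳ − b·x̄ = 20.771429 − 1.639035·26.028571 = -21.890320
Set a + b·x = 17.2: x = (17.2 − (-21.890320)) / 1.639035 = 23.849589

23.8496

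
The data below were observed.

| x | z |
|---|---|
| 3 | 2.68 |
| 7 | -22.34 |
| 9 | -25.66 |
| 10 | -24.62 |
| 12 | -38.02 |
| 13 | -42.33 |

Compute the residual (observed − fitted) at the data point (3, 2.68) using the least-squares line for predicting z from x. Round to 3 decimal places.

2.328

n = 6, Σx = 54, Σy = -150.29, Σxy = -1632.01, Σx² = 552
Sxx = Σx² − (Σx)²/n = 552 − 486 = 66
Sxy = Σxy − (Σx)(Σy)/n = -1632.01 − (-1352.61) = -279.4
b = Sxy/Sxx = -279.4/66 = -4.233333
a = ȳ − b·x̄ = -25.048333 − (-4.233333)·9 = 13.051667
ŷ(3) = 13.051667 + (-4.233333)·3 = 0.351667
residual = y − ŷ = 2.68 − 0.351667 = 2.328333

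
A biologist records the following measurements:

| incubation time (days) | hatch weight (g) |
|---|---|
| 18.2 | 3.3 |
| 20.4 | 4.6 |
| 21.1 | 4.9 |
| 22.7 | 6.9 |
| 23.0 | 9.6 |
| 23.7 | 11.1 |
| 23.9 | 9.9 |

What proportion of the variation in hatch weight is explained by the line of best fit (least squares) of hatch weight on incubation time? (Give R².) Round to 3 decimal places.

0.858

n = 7, Σx = 153, Σy = 50.3, Σxy = 1134.4, Σx² = 3369.8, Σy² = 417.05
Sxx = Σx² − (Σx)²/n = 3369.8 − 3344.142857 = 25.657143
Sxy = Σxy − (Σx)(Σy)/n = 1134.4 − 1099.414286 = 34.985714
Syy = Σy² − (Σy)²/n = 417.05 − 361.441429 = 55.608571
R² = Sxy²/(Sxx·Syy) = (34.985714)²/(25.657143·55.608571) = 0.857890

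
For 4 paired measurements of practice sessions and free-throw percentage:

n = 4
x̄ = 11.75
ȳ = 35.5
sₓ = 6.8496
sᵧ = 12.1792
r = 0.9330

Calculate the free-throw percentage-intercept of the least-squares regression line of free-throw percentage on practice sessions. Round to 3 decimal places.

b = r · sᵧ/sₓ = 0.933 · 12.1792/6.8496 = 1.658957
a = ȳ − b·x̄ = 35.5 − 1.658957·11.75 = 16.007252

16.007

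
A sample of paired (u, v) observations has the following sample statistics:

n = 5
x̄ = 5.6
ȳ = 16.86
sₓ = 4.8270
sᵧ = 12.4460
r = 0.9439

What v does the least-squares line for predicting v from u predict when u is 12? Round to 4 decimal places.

32.4361

b = r · sᵧ/sₓ = 0.9439 · 12.446/4.827 = 2.433764
a = ȳ − b·x̄ = 16.86 − 2.433764·5.6 = 3.230921
ŷ(12) = a + b·12 = 3.230921 + 2.433764·12 = 32.436090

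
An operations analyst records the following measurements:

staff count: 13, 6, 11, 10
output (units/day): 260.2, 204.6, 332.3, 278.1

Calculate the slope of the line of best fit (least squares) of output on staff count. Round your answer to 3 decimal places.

11.327

n = 4, Σx = 40, Σy = 1075.2, Σxy = 11046.5, Σx² = 426
Sxx = Σx² − (Σx)²/n = 426 − 400 = 26
Sxy = Σxy − (Σx)(Σy)/n = 11046.5 − 10752 = 294.5
b = Sxy/Sxx = 294.5/26 = 11.326923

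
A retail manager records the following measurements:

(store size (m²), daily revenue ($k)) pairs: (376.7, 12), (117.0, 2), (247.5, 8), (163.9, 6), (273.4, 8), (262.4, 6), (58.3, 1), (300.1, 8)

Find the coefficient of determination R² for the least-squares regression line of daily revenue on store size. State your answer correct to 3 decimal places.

0.911

n = 8, Σx = 1799.3, Σy = 51, Σxy = 13938.5, Σx² = 480771.57, Σy² = 413
Sxx = Σx² − (Σx)²/n = 480771.57 − 404685.06125 = 76086.50875
Sxy = Σxy − (Σx)(Σy)/n = 13938.5 − 11470.5375 = 2467.9625
Syy = Σy² − (Σy)²/n = 413 − 325.125 = 87.875
R² = Sxy²/(Sxx·Syy) = (2467.9625)²/(76086.50875·87.875) = 0.910970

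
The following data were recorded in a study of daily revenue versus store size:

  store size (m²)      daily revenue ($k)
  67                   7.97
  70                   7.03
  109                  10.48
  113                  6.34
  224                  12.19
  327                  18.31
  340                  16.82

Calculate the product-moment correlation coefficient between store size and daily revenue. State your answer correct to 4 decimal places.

0.9498

n = 7, Σx = 1250, Σy = 79.14, Σxy = 17321.56, Σx² = 306744, Σy² = 1029.7324
Sxx = Σx² − (Σx)²/n = 306744 − 223214.285714 = 83529.714286
Sxy = Σxy − (Σx)(Σy)/n = 17321.56 − 14132.142857 = 3189.417143
Syy = Σy² − (Σy)²/n = 1029.7324 − 894.734229 = 134.998171
r = Sxy/√(Sxx·Syy) = 3189.417143/√(11276358.688522) = 3189.417143/3358.028989 = 0.949788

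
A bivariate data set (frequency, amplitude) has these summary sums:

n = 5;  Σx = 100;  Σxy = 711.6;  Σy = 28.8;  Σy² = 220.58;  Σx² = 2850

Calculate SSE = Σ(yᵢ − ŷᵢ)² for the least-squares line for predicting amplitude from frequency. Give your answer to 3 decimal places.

33.060

Sxx = Σx² − (Σx)²/n = 2850 − 2000 = 850
Sxy = Σxy − (Σx)(Σy)/n = 711.6 − 576 = 135.6
Syy = Σy² − (Σy)²/n = 220.58 − 165.888 = 54.692
b = Sxy/Sxx = 135.6/850 = 0.159529
SSE = Syy − b·Sxy = 54.692 − 0.159529·135.6 = 33.059812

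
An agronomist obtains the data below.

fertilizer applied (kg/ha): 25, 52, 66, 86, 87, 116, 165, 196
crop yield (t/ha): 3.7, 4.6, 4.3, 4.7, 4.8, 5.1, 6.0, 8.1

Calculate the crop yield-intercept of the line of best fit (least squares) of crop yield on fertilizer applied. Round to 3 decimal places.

2.967

n = 8, Σx = 793, Σy = 41.3, Σxy = 4606.5, Σx² = 101747
Sxx = Σx² − (Σx)²/n = 101747 − 78606.125 = 23140.875
Sxy = Σxy − (Σx)(Σy)/n = 4606.5 − 4093.8625 = 512.6375
b = Sxy/Sxx = 512.6375/23140.875 = 0.022153
a = ȳ − b·x̄ = 5.1625 − 0.022153·99.125 = 2.966594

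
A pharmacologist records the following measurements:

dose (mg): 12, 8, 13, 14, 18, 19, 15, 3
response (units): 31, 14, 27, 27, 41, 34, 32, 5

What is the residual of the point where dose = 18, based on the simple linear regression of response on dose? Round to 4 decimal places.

n = 8, Σx = 102, Σy = 211, Σxy = 3092, Σx² = 1492
Sxx = Σx² − (Σx)²/n = 1492 − 1300.5 = 191.5
Sxy = Σxy − (Σx)(Σy)/n = 3092 − 2690.25 = 401.75
b = Sxy/Sxx = 401.75/191.5 = 2.097911
a = ȳ − b·x̄ = 26.375 − 2.097911·12.75 = -0.373368
ŷ(18) = -0.373368 + 2.097911·18 = 37.389034
residual = y − ŷ = 41 − 37.389034 = 3.610966

3.6110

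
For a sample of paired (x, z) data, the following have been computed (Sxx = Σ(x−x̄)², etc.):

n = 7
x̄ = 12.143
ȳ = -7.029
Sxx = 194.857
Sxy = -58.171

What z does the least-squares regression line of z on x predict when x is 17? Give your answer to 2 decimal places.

-8.48

b = Sxy/Sxx = -58.171/194.857 = -0.298532
a = ȳ − b·x̄ = -7.029 − (-0.298532)·12.143 = -3.403929
ŷ(17) = a + b·17 = -3.403929 + (-0.298532)·17 = -8.478969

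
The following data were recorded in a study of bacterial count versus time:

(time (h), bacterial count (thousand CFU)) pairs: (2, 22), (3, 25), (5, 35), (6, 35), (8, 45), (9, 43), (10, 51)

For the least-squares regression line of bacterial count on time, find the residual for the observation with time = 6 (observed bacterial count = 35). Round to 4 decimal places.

-1.0807

n = 7, Σx = 43, Σy = 256, Σxy = 1761, Σx² = 319
Sxx = Σx² − (Σx)²/n = 319 − 264.142857 = 54.857143
Sxy = Σxy − (Σx)(Σy)/n = 1761 − 1572.571429 = 188.428571
b = Sxy/Sxx = 188.428571/54.857143 = 3.434896
a = ȳ − b·x̄ = 36.571429 − 3.434896·6.142857 = 15.471354
ŷ(6) = 15.471354 + 3.434896·6 = 36.080729
residual = y − ŷ = 35 − 36.080729 = -1.080729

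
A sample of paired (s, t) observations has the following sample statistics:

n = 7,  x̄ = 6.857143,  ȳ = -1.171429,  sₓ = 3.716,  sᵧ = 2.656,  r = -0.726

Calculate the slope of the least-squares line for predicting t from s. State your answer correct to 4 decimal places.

-0.5189

b = r · sᵧ/sₓ = -0.726 · 2.656/3.716 = -0.518906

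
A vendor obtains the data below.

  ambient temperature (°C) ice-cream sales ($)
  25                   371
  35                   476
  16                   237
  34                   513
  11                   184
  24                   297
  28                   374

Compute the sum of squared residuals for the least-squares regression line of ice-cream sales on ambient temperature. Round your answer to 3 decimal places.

n = 7, Σx = 173, Σy = 2452, Σxy = 66793, Σx² = 4743, Σy² = 945496
Sxx = Σx² − (Σx)²/n = 4743 − 4275.571429 = 467.428571
Sxy = Σxy − (Σx)(Σy)/n = 66793 − 60599.428571 = 6193.571429
Syy = Σy² − (Σy)²/n = 945496 − 858900.571429 = 86595.428571
b = Sxy/Sxx = 6193.571429/467.428571 = 13.250306
SSE = Syy − b·Sxy = 86595.428571 − 13.250306·6193.571429 = 4528.714242

4528.714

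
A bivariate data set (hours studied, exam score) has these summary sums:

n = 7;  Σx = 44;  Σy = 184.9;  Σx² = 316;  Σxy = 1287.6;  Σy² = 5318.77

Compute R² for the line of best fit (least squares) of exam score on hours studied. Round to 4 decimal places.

0.9169

Sxx = Σx² − (Σx)²/n = 316 − 276.571429 = 39.428571
Sxy = Σxy − (Σx)(Σy)/n = 1287.6 − 1162.228571 = 125.371429
Syy = Σy² − (Σy)²/n = 5318.77 − 4884.001429 = 434.768571
R² = Sxy²/(Sxx·Syy) = (125.371429)²/(39.428571·434.768571) = 0.916913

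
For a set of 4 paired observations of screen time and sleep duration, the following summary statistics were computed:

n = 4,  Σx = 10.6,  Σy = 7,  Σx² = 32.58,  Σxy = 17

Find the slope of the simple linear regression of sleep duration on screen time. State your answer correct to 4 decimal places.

-0.3452

Sxx = Σx² − (Σx)²/n = 32.58 − 28.09 = 4.49
Sxy = Σxy − (Σx)(Σy)/n = 17 − 18.55 = -1.55
b = Sxy/Sxx = -1.55/4.49 = -0.345212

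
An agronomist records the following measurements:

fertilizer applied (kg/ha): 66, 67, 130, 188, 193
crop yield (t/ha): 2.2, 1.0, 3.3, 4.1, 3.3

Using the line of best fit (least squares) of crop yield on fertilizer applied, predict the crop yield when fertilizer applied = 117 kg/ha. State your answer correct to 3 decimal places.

2.582

n = 5, Σx = 644, Σy = 13.9, Σxy = 2048.9, Σx² = 98338
Sxx = Σx² − (Σx)²/n = 98338 − 82947.2 = 15390.8
Sxy = Σxy − (Σx)(Σy)/n = 2048.9 − 1790.32 = 258.58
b = Sxy/Sxx = 258.58/15390.8 = 0.016801
a = ȳ − b·x̄ = 2.78 − 0.016801·128.8 = 0.616038
ŷ(117) = a + b·117 = 0.616038 + 0.016801·117 = 2.581749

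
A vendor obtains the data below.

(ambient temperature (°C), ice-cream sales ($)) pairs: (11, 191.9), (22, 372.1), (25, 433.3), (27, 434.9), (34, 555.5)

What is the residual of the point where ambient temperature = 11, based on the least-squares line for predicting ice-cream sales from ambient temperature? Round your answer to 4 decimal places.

-4.1513

n = 5, Σx = 119, Σy = 1987.7, Σxy = 51758.9, Σx² = 3115
Sxx = Σx² − (Σx)²/n = 3115 − 2832.2 = 282.8
Sxy = Σxy − (Σx)(Σy)/n = 51758.9 − 47307.26 = 4451.64
b = Sxy/Sxx = 4451.64/282.8 = 15.741301
a = ȳ − b·x̄ = 397.54 − 15.741301·23.8 = 22.897030
ŷ(11) = 22.897030 + 15.741301·11 = 196.051344
residual = y − ŷ = 191.9 − 196.051344 = -4.151344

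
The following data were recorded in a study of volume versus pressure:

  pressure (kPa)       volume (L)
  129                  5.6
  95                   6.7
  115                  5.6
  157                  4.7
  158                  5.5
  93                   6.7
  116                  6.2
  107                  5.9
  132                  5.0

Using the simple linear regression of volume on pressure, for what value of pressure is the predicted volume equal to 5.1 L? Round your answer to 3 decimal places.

149.647

n = 9, Σx = 1102, Σy = 51.9, Σxy = 6243.4, Σx² = 139482
Sxx = Σx² − (Σx)²/n = 139482 − 134933.777778 = 4548.222222
Sxy = Σxy − (Σx)(Σy)/n = 6243.4 − 6354.866667 = -111.466667
b = Sxy/Sxx = -111.466667/4548.222222 = -0.024508
a = ȳ − b·x̄ = 5.766667 − (-0.024508)·122.444444 = 8.767504
Set a + b·x = 5.1: x = (5.1 − 8.767504) / (-0.024508) = 149.646730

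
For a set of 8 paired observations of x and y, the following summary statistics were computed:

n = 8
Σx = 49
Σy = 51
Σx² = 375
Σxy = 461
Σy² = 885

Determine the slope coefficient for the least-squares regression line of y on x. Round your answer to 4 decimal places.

Sxx = Σx² − (Σx)²/n = 375 − 300.125 = 74.875
Sxy = Σxy − (Σx)(Σy)/n = 461 − 312.375 = 148.625
b = Sxy/Sxx = 148.625/74.875 = 1.984975

1.9850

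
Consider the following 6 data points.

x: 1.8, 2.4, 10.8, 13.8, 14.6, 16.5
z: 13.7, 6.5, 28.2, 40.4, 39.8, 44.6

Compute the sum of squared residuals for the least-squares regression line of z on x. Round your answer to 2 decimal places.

49.92

n = 6, Σx = 59.9, Σy = 173.2, Σxy = 2219.32, Σx² = 801.49, Σy² = 6230.54
Sxx = Σx² − (Σx)²/n = 801.49 − 598.001667 = 203.488333
Sxy = Σxy − (Σx)(Σy)/n = 2219.32 − 1729.113333 = 490.206667
Syy = Σy² − (Σy)²/n = 6230.54 − 4999.706667 = 1230.833333
b = Sxy/Sxx = 490.206667/203.488333 = 2.409016
SSE = Syy − b·Sxy = 1230.833333 − 2.409016·490.206667 = 49.917592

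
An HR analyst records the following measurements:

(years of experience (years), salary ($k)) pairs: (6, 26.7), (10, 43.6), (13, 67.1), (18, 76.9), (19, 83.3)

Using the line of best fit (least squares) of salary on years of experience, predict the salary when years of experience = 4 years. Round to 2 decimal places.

20.25

n = 5, Σx = 66, Σy = 297.6, Σxy = 4435.4, Σx² = 990
Sxx = Σx² − (Σx)²/n = 990 − 871.2 = 118.8
Sxy = Σxy − (Σx)(Σy)/n = 4435.4 − 3928.32 = 507.08
b = Sxy/Sxx = 507.08/118.8 = 4.268350
a = ȳ − b·x̄ = 59.52 − 4.268350·13.2 = 3.177778
ŷ(4) = a + b·4 = 3.177778 + 4.268350·4 = 20.251178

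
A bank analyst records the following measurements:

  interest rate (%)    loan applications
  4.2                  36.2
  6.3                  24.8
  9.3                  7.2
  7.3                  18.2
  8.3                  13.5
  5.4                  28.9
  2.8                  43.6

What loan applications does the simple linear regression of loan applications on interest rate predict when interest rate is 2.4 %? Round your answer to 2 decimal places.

46.01

n = 7, Σx = 43.6, Σy = 172.4, Σxy = 898.29, Σx² = 303
Sxx = Σx² − (Σx)²/n = 303 − 271.565714 = 31.434286
Sxy = Σxy − (Σx)(Σy)/n = 898.29 − 1073.805714 = -175.515714
b = Sxy/Sxx = -175.515714/31.434286 = -5.583576
a = ȳ − b·x̄ = 24.628571 − (-5.583576)·6.228571 = 59.406272
ŷ(2.4) = a + b·2.4 = 59.406272 + (-5.583576)·2.4 = 46.005690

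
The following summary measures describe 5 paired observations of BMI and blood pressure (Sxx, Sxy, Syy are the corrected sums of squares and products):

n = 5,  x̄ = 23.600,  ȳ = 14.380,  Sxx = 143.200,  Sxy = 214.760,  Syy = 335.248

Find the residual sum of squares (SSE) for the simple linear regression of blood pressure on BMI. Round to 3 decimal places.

b = Sxy/Sxx = 214.76/143.2 = 1.499721
SSE = Syy − b·Sxy = 335.248 − 1.499721·214.76 = 13.167989

13.168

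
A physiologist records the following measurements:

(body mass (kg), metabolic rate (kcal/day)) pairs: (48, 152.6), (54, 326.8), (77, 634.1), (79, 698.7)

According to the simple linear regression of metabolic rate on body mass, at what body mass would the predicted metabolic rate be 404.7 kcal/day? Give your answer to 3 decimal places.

n = 4, Σx = 258, Σy = 1812.2, Σxy = 128995, Σx² = 17390
Sxx = Σx² − (Σx)²/n = 17390 − 16641 = 749
Sxy = Σxy − (Σx)(Σy)/n = 128995 − 116886.9 = 12108.1
b = Sxy/Sxx = 12108.1/749 = 16.165688
a = ȳ − b·x̄ = 453.05 − 16.165688·64.5 = -589.636849
Set a + b·x = 404.7: x = (404.7 − (-589.636849)) / 16.165688 = 61.509097

61.509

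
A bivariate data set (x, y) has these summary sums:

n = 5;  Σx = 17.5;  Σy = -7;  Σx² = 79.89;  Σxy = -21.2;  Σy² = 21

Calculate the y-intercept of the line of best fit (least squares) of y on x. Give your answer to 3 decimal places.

-2.020

Sxx = Σx² − (Σx)²/n = 79.89 − 61.25 = 18.64
Sxy = Σxy − (Σx)(Σy)/n = -21.2 − (-24.5) = 3.3
b = Sxy/Sxx = 3.3/18.64 = 0.177039
a = ȳ − b·x̄ = -1.4 − 0.177039·3.5 = -2.019635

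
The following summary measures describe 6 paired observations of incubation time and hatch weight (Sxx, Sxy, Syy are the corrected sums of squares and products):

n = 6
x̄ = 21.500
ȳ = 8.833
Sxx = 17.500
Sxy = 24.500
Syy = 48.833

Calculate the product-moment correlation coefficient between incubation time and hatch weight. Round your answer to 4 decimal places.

r = Sxy/√(Sxx·Syy) = 24.5/√(854.5775) = 24.5/29.233158 = 0.838089

0.8381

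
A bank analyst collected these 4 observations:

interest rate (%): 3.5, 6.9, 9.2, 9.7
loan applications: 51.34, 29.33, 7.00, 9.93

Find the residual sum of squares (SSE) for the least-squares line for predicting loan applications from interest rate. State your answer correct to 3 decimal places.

n = 4, Σx = 29.3, Σy = 97.6, Σxy = 542.788, Σx² = 238.59, Σy² = 3643.6494
Sxx = Σx² − (Σx)²/n = 238.59 − 214.6225 = 23.9675
Sxy = Σxy − (Σx)(Σy)/n = 542.788 − 714.92 = -172.132
Syy = Σy² − (Σy)²/n = 3643.6494 − 2381.44 = 1262.2094
b = Sxy/Sxx = -172.132/23.9675 = -7.181892
SSE = Syy − b·Sxy = 1262.2094 − (-7.181892)·(-172.132) = 25.975941

25.976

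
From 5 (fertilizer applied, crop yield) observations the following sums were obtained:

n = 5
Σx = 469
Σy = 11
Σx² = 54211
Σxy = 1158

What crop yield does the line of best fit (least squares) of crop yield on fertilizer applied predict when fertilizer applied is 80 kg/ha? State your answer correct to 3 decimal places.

2.030

Sxx = Σx² − (Σx)²/n = 54211 − 43992.2 = 10218.8
Sxy = Σxy − (Σx)(Σy)/n = 1158 − 1031.8 = 126.2
b = Sxy/Sxx = 126.2/10218.8 = 0.012350
a = ȳ − b·x̄ = 2.2 − 0.012350·93.8 = 1.041590
ŷ(80) = a + b·80 = 1.041590 + 0.012350·80 = 2.029573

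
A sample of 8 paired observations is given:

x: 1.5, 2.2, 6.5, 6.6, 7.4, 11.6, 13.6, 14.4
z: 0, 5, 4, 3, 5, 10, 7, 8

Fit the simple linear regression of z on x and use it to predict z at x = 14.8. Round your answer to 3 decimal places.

8.761

n = 8, Σx = 63.8, Σy = 42, Σxy = 420.2, Σx² = 674.54
Sxx = Σx² − (Σx)²/n = 674.54 − 508.805 = 165.735
Sxy = Σxy − (Σx)(Σy)/n = 420.2 − 334.95 = 85.25
b = Sxy/Sxx = 85.25/165.735 = 0.514375
a = ȳ − b·x̄ = 5.25 − 0.514375·7.975 = 1.147857
ŷ(14.8) = a + b·14.8 = 1.147857 + 0.514375·14.8 = 8.760612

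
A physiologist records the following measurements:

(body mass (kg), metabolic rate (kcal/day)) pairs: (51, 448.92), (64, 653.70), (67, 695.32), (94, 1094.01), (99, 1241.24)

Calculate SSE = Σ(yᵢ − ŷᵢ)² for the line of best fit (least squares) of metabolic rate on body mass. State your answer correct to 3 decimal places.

2329.547

n = 5, Σx = 375, Σy = 4133.19, Σxy = 337037.86, Σx² = 29823, Σy² = 3849857.3765
Sxx = Σx² − (Σx)²/n = 29823 − 28125 = 1698
Sxy = Σxy − (Σx)(Σy)/n = 337037.86 − 309989.25 = 27048.61
Syy = Σy² − (Σy)²/n = 3849857.3765 − 3416651.91522 = 433205.46128
b = Sxy/Sxx = 27048.61/1698 = 15.929688
SSE = Syy − b·Sxy = 433205.46128 − 15.929688·27048.61 = 2329.546715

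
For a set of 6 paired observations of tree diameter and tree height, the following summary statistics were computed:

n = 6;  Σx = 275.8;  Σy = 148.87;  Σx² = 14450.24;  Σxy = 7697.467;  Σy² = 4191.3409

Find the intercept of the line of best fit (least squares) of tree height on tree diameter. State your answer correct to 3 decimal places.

Sxx = Σx² − (Σx)²/n = 14450.24 − 12677.606667 = 1772.633333
Sxy = Σxy − (Σx)(Σy)/n = 7697.467 − 6843.057667 = 854.409333
b = Sxy/Sxx = 854.409333/1772.633333 = 0.482000
a = ȳ − b·x̄ = 24.811667 − 0.482000·45.966667 = 2.655732

2.656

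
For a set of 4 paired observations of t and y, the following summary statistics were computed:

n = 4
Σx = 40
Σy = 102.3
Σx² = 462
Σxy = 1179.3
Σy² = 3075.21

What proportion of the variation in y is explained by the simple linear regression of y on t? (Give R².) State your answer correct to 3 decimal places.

Sxx = Σx² − (Σx)²/n = 462 − 400 = 62
Sxy = Σxy − (Σx)(Σy)/n = 1179.3 − 1023 = 156.3
Syy = Σy² − (Σy)²/n = 3075.21 − 2616.3225 = 458.8875
R² = Sxy²/(Sxx·Syy) = (156.3)²/(62·458.8875) = 0.858658

0.859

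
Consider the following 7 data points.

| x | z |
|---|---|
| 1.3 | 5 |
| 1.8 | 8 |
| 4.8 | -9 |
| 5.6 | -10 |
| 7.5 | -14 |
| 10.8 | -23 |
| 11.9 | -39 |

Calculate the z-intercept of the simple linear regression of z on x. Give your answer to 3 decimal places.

n = 7, Σx = 43.7, Σy = -82, Σxy = -895.8, Σx² = 373.83
Sxx = Σx² − (Σx)²/n = 373.83 − 272.812857 = 101.017143
Sxy = Σxy − (Σx)(Σy)/n = -895.8 − (-511.914286) = -383.885714
b = Sxy/Sxx = -383.885714/101.017143 = -3.800204
a = ȳ − b·x̄ = -11.714286 − (-3.800204)·6.242857 = 12.009843

12.010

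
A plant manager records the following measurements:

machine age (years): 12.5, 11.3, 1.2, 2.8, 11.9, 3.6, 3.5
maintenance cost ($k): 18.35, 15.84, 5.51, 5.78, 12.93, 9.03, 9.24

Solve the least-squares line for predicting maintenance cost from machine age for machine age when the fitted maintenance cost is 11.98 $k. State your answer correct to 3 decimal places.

n = 7, Σx = 46.8, Σy = 76.68, Σxy = 649.878, Σx² = 460.04
Sxx = Σx² − (Σx)²/n = 460.04 − 312.891429 = 147.148571
Sxy = Σxy − (Σx)(Σy)/n = 649.878 − 512.660571 = 137.217429
b = Sxy/Sxx = 137.217429/147.148571 = 0.932509
a = ȳ − b·x̄ = 10.954286 − 0.932509·6.685714 = 4.719794
Set a + b·x = 11.98: x = (11.98 − 4.719794) / 0.932509 = 7.785665

7.786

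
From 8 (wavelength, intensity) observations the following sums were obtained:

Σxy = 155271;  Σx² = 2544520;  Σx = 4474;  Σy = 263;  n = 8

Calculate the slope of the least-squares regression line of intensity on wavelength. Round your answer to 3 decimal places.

0.193

Sxx = Σx² − (Σx)²/n = 2544520 − 2502084.5 = 42435.5
Sxy = Σxy − (Σx)(Σy)/n = 155271 − 147082.75 = 8188.25
b = Sxy/Sxx = 8188.25/42435.5 = 0.192958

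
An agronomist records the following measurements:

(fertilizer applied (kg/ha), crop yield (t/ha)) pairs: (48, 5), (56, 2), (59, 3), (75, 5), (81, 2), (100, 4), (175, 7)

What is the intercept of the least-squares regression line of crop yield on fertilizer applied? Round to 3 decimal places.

1.640

n = 7, Σx = 594, Σy = 28, Σxy = 2691, Σx² = 61732
Sxx = Σx² − (Σx)²/n = 61732 − 50405.142857 = 11326.857143
Sxy = Σxy − (Σx)(Σy)/n = 2691 − 2376 = 315
b = Sxy/Sxx = 315/11326.857143 = 0.027810
a = ȳ − b·x̄ = 4 − 0.027810·84.857143 = 1.640122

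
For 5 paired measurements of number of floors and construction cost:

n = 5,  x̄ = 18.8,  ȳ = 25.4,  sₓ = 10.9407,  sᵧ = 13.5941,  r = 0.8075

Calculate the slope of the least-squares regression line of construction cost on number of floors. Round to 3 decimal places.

1.003

b = r · sᵧ/sₓ = 0.8075 · 13.5941/10.9407 = 1.003339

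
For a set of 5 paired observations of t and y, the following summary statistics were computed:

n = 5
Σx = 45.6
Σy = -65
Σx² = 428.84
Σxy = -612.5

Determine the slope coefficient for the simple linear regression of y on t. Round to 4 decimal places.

-1.5191

Sxx = Σx² − (Σx)²/n = 428.84 − 415.872 = 12.968
Sxy = Σxy − (Σx)(Σy)/n = -612.5 − (-592.8) = -19.7
b = Sxy/Sxx = -19.7/12.968 = -1.519124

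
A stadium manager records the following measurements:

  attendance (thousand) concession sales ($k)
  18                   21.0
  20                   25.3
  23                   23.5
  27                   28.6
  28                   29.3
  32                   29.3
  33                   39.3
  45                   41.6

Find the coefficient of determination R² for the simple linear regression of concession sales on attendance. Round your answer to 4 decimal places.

n = 8, Σx = 226, Σy = 237.9, Σxy = 7123.6, Σx² = 6904, Σy² = 7443.33
Sxx = Σx² − (Σx)²/n = 6904 − 6384.5 = 519.5
Sxy = Σxy − (Σx)(Σy)/n = 7123.6 − 6720.675 = 402.925
Syy = Σy² − (Σy)²/n = 7443.33 − 7074.55125 = 368.77875
R² = Sxy²/(Sxx·Syy) = (402.925)²/(519.5·368.77875) = 0.847417

0.8474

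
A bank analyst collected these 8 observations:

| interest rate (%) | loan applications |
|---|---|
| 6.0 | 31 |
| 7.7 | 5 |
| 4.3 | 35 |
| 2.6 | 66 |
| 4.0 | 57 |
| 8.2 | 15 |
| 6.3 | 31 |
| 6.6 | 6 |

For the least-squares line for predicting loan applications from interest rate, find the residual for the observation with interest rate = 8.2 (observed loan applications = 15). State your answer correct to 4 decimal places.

n = 8, Σx = 45.7, Σy = 246, Σxy = 1132.5, Σx² = 287.03
Sxx = Σx² − (Σx)²/n = 287.03 − 261.06125 = 25.96875
Sxy = Σxy − (Σx)(Σy)/n = 1132.5 − 1405.275 = -272.775
b = Sxy/Sxx = -272.775/25.96875 = -10.503971
a = ȳ − b·x̄ = 30.75 − (-10.503971)·5.7125 = 90.753935
ŷ(8.2) = 90.753935 + (-10.503971)·8.2 = 4.621372
residual = y − ŷ = 15 − 4.621372 = 10.378628

10.3786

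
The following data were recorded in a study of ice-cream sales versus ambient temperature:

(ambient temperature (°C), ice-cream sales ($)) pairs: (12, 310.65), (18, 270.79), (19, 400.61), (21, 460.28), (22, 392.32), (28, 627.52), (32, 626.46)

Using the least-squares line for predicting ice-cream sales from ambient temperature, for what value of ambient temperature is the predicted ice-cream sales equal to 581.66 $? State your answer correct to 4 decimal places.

28.9690

n = 7, Σx = 152, Σy = 3088.63, Σxy = 72127.81, Σx² = 3562
Sxx = Σx² − (Σx)²/n = 3562 − 3300.571429 = 261.428571
Sxy = Σxy − (Σx)(Σy)/n = 72127.81 − 67067.394286 = 5060.415714
b = Sxy/Sxx = 5060.415714/261.428571 = 19.356781
a = ȳ − b·x̄ = 441.232857 − 19.356781·21.714286 = 20.914175
Set a + b·x = 581.66: x = (581.66 − 20.914175) / 19.356781 = 28.968960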